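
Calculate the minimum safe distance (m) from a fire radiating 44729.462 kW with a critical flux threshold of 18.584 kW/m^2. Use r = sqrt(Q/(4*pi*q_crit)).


4*pi*q_crit = 233.53
Q/(4*pi*q_crit) = 191.53
r = sqrt(191.53) = 13.840 m

13.840 m


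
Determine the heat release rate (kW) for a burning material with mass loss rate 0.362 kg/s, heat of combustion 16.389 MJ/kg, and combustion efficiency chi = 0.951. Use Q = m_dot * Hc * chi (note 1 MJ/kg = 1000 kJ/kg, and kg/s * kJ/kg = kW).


Hc = 16.389 MJ/kg = 16.389 * 1000 kJ/kg = 16389 kJ/kg
Q = 0.362 kg/s * 16389 kJ/kg * 0.951 = 5642.1 kW

5642.1 kW


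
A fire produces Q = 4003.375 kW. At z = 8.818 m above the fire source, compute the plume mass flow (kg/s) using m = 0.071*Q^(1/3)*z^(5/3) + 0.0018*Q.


Q^(1/3) = 15.878
z^(5/3) = 37.637
First term = 0.071 * 15.878 * 37.637 = 42.431
Second term = 0.0018 * 4003.375 = 7.2061
m = 49.637 kg/s

49.637 kg/s


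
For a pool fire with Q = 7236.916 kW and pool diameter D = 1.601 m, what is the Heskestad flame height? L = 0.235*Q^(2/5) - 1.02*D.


Q^(2/5) = 34.980
0.235 * Q^(2/5) = 8.2203
1.02 * D = 1.6330
L = 6.5873 m

6.5873 m


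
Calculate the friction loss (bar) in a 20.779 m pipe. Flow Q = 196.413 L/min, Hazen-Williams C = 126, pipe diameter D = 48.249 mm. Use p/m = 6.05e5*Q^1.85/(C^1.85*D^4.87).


Q^1.85 = 17473
C^1.85 = 7685.7
D^4.87 = 1.5797e+08
p/m = 0.0087066 bar/m
p_total = 0.0087066 * 20.779 = 0.18091 bar

0.18091 bar


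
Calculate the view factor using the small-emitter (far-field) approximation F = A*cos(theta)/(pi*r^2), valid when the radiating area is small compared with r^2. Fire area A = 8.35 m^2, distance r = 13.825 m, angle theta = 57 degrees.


cos(57 deg) = 0.54464
pi*r^2 = 600.45
F = 8.35 * 0.54464 / 600.45 = 0.0075738

0.0075738


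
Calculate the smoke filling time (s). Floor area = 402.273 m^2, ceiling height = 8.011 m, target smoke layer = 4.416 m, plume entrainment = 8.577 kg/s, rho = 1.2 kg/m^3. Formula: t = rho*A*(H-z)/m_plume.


H - z = 3.595 m
t = 1.2 * 402.273 * 3.595 / 8.577 = 202.33 s

202.33 s


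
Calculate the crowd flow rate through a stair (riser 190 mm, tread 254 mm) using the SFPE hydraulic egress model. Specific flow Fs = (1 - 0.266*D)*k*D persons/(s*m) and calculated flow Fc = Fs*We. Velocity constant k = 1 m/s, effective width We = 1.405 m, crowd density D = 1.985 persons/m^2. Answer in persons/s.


1 - 0.266*D = 1 - 0.266*1.985 = 0.47199
Fs = 0.47199 * 1 * 1.985 = 0.93690 persons/(s*m)
Fc = 0.93690 * 1.405 = 1.3163 persons/s

1.3163 persons/s


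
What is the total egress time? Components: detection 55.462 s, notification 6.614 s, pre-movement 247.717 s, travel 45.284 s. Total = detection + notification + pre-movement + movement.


Total = 55.462 + 6.614 + 247.717 + 45.284 = 355.077 s

355.077 s


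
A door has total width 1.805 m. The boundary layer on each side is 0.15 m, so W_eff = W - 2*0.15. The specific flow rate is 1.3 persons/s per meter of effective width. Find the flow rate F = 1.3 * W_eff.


W_eff = 1.805 - 0.30 = 1.505 m
F = 1.3 * 1.505 = 1.9565 persons/s

1.9565 persons/s


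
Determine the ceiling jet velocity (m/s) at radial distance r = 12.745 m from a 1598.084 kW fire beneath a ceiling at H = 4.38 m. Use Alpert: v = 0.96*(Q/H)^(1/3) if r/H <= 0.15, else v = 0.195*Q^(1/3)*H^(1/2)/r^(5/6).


r/H = 12.745 / 4.38 = 2.9098
r/H > 0.15, so v = 0.195*Q^(1/3)*H^(1/2)/r^(5/6)
Q^(1/3) = 11.691
H^(1/2) = 2.0928
r^(5/6) = 8.3390
v = 0.195 * 11.691 * 2.0928 / 8.3390 = 0.57217 m/s

0.57217 m/s


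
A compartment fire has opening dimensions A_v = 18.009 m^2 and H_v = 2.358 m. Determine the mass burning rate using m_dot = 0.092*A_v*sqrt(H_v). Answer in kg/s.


sqrt(H_v) = 1.5356
m_dot = 0.092 * 18.009 * 1.5356 = 2.5442 kg/s

2.5442 kg/s


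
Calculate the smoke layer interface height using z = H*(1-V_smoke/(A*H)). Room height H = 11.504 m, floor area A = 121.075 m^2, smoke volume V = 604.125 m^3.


V/(A*H) = 0.43373
1 - 0.43373 = 0.56627
z = 11.504 * 0.56627 = 6.5143 m

6.5143 m


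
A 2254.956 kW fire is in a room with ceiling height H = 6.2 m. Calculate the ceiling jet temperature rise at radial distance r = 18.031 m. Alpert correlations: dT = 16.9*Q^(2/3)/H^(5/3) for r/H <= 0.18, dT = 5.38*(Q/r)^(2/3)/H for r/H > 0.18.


r/H = 18.031 / 6.2 = 2.9082
r/H > 0.18, so dT = 5.38*(Q/r)^(2/3)/H
Q/r = 125.06
(Q/r)^(2/3) = 25.008
dT = 5.38 * 25.008 / 6.2 = 21.700 K

21.700 K


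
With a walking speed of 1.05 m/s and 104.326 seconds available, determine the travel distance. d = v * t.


d = 1.05 * 104.326 = 109.54 m

109.54 m


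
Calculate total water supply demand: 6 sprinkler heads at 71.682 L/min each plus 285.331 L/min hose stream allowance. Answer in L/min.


Sprinkler demand = 6 * 71.682 = 430.092 L/min
Total = 430.092 + 285.331 = 715.423 L/min

715.423 L/min


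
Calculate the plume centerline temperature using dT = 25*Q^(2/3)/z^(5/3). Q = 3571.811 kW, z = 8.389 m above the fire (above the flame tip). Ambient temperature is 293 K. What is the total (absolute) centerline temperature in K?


Q^(2/3) = 233.66
z^(5/3) = 34.635
dT = 25 * 233.66 / 34.635 = 168.66 K
T = 293 + 168.66 = 461.66 K

461.66 K


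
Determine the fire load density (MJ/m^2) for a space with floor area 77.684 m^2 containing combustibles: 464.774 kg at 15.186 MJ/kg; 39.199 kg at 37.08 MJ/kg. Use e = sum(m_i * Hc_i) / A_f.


Total energy = 464.774*15.186 + 39.199*37.08
= 7058.058 + 1453.499
= 8511.557 MJ
e = 8511.557 / 77.684 = 109.57 MJ/m^2

109.57 MJ/m^2


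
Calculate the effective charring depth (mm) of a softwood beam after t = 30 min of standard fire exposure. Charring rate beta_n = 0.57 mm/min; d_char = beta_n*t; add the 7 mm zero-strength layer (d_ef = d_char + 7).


d_char = 0.57 * 30 = 17.1 mm
d_ef = 17.1 + 1.0*7 = 24.1 mm

24.1 mm


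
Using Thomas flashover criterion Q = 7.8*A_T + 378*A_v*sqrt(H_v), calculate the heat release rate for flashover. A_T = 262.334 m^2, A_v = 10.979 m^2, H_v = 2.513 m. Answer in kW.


7.8*A_T = 2046.2
sqrt(H_v) = 1.5852
378*A_v*sqrt(H_v) = 6578.9
Q = 2046.2 + 6578.9 = 8625.1 kW

8625.1 kW


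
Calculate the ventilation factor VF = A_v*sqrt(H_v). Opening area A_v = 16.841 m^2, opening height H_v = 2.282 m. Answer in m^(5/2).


sqrt(H_v) = 1.5106
VF = 16.841 * 1.5106 = 25.441 m^(5/2)

25.441 m^(5/2)


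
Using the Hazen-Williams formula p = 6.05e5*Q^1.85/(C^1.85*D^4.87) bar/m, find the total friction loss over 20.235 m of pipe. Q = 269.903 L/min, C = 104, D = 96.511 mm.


Q^1.85 = 31458
C^1.85 = 5389.0
D^4.87 = 4.6226e+09
p/m = 0.00076399 bar/m
p_total = 0.00076399 * 20.235 = 0.015459 bar

0.015459 bar


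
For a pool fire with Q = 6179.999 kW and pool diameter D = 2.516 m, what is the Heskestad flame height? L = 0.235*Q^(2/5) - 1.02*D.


Q^(2/5) = 32.839
0.235 * Q^(2/5) = 7.7173
1.02 * D = 2.5663
L = 5.1509 m

5.1509 m


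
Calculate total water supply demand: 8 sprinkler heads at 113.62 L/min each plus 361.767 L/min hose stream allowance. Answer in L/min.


Sprinkler demand = 8 * 113.62 = 908.96 L/min
Total = 908.96 + 361.767 = 1270.727 L/min

1270.727 L/min


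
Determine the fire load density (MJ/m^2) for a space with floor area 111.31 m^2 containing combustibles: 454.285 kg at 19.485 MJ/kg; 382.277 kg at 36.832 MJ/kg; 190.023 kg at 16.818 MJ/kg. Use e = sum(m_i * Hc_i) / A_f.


Total energy = 454.285*19.485 + 382.277*36.832 + 190.023*16.818
= 8851.743 + 14080.03 + 3195.807
= 26127.58 MJ
e = 26127.58 / 111.31 = 234.73 MJ/m^2

234.73 MJ/m^2


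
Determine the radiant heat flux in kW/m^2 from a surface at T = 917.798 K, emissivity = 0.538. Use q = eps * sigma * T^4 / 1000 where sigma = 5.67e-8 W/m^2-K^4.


T^4 = 7.0956e+11
q = 0.538 * 5.67e-8 * 7.0956e+11 / 1000 = 21.645 kW/m^2

21.645 kW/m^2


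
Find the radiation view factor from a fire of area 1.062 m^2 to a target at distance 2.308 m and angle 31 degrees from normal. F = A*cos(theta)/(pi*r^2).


cos(31 deg) = 0.85717
pi*r^2 = 16.735
F = 1.062 * 0.85717 / 16.735 = 0.054396

0.054396


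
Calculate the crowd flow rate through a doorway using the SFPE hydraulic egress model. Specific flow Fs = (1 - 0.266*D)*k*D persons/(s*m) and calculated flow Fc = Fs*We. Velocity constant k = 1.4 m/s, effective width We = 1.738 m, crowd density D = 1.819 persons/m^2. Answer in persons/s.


1 - 0.266*D = 1 - 0.266*1.819 = 0.51615
Fs = 0.51615 * 1.4 * 1.819 = 1.3144 persons/(s*m)
Fc = 1.3144 * 1.738 = 2.2845 persons/s

2.2845 persons/s


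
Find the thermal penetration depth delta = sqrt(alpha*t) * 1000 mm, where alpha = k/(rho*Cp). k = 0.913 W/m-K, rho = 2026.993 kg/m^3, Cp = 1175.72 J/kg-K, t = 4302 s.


alpha = 0.913 / (2026.993 * 1175.72) = 3.8310e-07 m^2/s
alpha * t = 0.0016481
delta = sqrt(0.0016481) * 1000 = 40.597 mm

40.597 mm


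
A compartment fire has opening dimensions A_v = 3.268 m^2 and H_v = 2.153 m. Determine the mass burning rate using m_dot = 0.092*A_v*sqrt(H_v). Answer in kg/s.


sqrt(H_v) = 1.4673
m_dot = 0.092 * 3.268 * 1.4673 = 0.44116 kg/s

0.44116 kg/s


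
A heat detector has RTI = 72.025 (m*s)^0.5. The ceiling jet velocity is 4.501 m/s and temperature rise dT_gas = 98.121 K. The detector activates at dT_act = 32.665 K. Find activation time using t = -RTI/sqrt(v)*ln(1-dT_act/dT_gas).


dT_act/dT_gas = 0.33291
ln(1 - 0.33291) = -0.40482
t = -72.025 / sqrt(4.501) * -0.40482 = 13.743 s

13.743 s


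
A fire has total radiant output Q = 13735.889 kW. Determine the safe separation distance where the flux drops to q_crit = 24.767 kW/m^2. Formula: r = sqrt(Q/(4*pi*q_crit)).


4*pi*q_crit = 311.23
Q/(4*pi*q_crit) = 44.134
r = sqrt(44.134) = 6.6433 m

6.6433 m


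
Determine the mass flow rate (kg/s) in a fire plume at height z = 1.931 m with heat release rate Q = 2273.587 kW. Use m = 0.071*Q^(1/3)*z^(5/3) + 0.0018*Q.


Q^(1/3) = 13.149
z^(5/3) = 2.9944
First term = 0.071 * 13.149 * 2.9944 = 2.7955
Second term = 0.0018 * 2273.587 = 4.0925
m = 6.8880 kg/s

6.8880 kg/s


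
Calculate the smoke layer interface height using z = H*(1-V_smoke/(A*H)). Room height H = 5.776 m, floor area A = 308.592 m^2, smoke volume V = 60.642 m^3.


V/(A*H) = 0.034022
1 - 0.034022 = 0.96598
z = 5.776 * 0.96598 = 5.5795 m

5.5795 m


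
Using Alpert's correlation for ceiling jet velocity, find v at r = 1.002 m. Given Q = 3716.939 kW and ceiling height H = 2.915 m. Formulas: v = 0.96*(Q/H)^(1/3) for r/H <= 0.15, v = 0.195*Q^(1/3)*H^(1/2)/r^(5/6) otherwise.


r/H = 1.002 / 2.915 = 0.34374
r/H > 0.15, so v = 0.195*Q^(1/3)*H^(1/2)/r^(5/6)
Q^(1/3) = 15.490
H^(1/2) = 1.7073
r^(5/6) = 1.0017
v = 0.195 * 15.490 * 1.7073 / 1.0017 = 5.1486 m/s

5.1486 m/s


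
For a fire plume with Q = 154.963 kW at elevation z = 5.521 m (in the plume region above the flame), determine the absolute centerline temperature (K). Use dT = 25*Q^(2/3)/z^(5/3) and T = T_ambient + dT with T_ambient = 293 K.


Q^(2/3) = 28.850
z^(5/3) = 17.246
dT = 25 * 28.850 / 17.246 = 41.821 K
T = 293 + 41.821 = 334.82 K

334.82 K


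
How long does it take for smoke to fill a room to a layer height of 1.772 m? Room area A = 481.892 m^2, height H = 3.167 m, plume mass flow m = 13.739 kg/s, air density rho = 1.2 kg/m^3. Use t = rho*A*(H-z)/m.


H - z = 1.395 m
t = 1.2 * 481.892 * 1.395 / 13.739 = 58.715 s

58.715 s


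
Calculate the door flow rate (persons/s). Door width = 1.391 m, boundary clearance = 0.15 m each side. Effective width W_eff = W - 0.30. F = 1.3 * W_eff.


W_eff = 1.391 - 0.30 = 1.091 m
F = 1.3 * 1.091 = 1.4183 persons/s

1.4183 persons/s


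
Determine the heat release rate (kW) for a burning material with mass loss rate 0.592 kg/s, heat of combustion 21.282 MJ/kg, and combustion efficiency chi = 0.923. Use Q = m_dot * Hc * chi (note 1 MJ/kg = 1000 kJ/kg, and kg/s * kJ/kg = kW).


Hc = 21.282 MJ/kg = 21.282 * 1000 kJ/kg = 21282 kJ/kg
Q = 0.592 kg/s * 21282 kJ/kg * 0.923 = 11629 kW

11629 kW


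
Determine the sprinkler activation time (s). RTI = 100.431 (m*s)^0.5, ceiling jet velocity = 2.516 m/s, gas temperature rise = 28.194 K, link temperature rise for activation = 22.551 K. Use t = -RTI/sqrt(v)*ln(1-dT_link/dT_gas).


dT_link/dT_gas = 0.79985
ln(1 - 0.79985) = -1.6087
t = -100.431 / sqrt(2.516) * -1.6087 = 101.86 s

101.86 s


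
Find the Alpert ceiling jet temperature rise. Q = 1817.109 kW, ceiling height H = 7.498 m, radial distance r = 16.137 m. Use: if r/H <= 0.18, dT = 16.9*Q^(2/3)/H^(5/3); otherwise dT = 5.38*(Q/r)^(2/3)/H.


r/H = 16.137 / 7.498 = 2.1522
r/H > 0.18, so dT = 5.38*(Q/r)^(2/3)/H
Q/r = 112.61
(Q/r)^(2/3) = 23.319
dT = 5.38 * 23.319 / 7.498 = 16.732 K

16.732 K


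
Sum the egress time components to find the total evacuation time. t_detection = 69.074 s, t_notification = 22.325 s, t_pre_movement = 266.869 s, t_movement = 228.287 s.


Total = 69.074 + 22.325 + 266.869 + 228.287 = 586.555 s

586.555 s


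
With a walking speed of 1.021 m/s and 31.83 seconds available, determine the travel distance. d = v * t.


d = 1.021 * 31.83 = 32.498 m

32.498 m


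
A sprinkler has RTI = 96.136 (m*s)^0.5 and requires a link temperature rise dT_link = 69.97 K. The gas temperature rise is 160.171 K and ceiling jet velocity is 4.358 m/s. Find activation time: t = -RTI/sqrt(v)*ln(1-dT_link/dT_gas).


dT_link/dT_gas = 0.43685
ln(1 - 0.43685) = -0.57420
t = -96.136 / sqrt(4.358) * -0.57420 = 26.443 s

26.443 s


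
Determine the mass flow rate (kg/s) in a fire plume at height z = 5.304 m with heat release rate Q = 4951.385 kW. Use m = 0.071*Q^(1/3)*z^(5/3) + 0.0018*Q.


Q^(1/3) = 17.044
z^(5/3) = 16.131
First term = 0.071 * 17.044 * 16.131 = 19.521
Second term = 0.0018 * 4951.385 = 8.9125
m = 28.434 kg/s

28.434 kg/s


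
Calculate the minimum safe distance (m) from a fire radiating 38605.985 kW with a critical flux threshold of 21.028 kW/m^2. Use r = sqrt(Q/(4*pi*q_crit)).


4*pi*q_crit = 264.25
Q/(4*pi*q_crit) = 146.10
r = sqrt(146.10) = 12.087 m

12.087 m


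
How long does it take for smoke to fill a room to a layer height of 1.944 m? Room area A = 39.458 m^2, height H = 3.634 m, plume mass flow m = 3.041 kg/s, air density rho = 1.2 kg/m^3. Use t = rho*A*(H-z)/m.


H - z = 1.69 m
t = 1.2 * 39.458 * 1.69 / 3.041 = 26.314 s

26.314 s


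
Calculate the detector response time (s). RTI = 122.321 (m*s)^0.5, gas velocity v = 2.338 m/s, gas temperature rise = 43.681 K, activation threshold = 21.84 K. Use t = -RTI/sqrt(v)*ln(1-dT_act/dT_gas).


dT_act/dT_gas = 0.49999
ln(1 - 0.49999) = -0.69312
t = -122.321 / sqrt(2.338) * -0.69312 = 55.449 s

55.449 s


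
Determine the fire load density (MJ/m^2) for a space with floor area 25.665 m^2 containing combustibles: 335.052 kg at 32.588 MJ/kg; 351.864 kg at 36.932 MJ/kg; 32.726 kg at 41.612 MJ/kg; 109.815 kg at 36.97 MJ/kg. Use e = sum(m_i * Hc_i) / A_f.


Total energy = 335.052*32.588 + 351.864*36.932 + 32.726*41.612 + 109.815*36.97
= 10918.67 + 12995.04 + 1361.794 + 4059.861
= 29335.37 MJ
e = 29335.37 / 25.665 = 1143.0 MJ/m^2

1143.0 MJ/m^2


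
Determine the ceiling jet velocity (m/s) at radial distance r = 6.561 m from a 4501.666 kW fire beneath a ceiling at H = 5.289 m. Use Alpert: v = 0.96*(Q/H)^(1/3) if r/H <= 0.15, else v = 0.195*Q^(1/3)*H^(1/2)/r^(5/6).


r/H = 6.561 / 5.289 = 1.2405
r/H > 0.15, so v = 0.195*Q^(1/3)*H^(1/2)/r^(5/6)
Q^(1/3) = 16.512
H^(1/2) = 2.2998
r^(5/6) = 4.7952
v = 0.195 * 16.512 * 2.2998 / 4.7952 = 1.5442 m/s

1.5442 m/s


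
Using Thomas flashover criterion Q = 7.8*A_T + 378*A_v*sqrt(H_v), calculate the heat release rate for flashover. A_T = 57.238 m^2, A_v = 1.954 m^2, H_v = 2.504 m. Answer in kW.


7.8*A_T = 446.46
sqrt(H_v) = 1.5824
378*A_v*sqrt(H_v) = 1168.8
Q = 446.46 + 1168.8 = 1615.2 kW

1615.2 kW


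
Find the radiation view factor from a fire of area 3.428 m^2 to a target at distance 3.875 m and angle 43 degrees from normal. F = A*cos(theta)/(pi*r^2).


cos(43 deg) = 0.73135
pi*r^2 = 47.173
F = 3.428 * 0.73135 / 47.173 = 0.053147

0.053147


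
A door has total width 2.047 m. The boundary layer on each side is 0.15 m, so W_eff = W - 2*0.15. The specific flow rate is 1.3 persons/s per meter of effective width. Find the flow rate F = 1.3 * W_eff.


W_eff = 2.047 - 0.30 = 1.747 m
F = 1.3 * 1.747 = 2.2711 persons/s

2.2711 persons/s


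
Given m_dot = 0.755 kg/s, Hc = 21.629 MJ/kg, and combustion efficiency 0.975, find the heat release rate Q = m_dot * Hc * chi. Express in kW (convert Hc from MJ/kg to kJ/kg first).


Hc = 21.629 MJ/kg = 21.629 * 1000 kJ/kg = 21629 kJ/kg
Q = 0.755 kg/s * 21629 kJ/kg * 0.975 = 15922 kW

15922 kW


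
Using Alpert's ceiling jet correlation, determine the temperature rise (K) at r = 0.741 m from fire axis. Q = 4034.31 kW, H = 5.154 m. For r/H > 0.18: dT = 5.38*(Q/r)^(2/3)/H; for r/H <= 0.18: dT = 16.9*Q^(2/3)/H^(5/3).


r/H = 0.741 / 5.154 = 0.14377
r/H <= 0.18, so dT = 16.9*Q^(2/3)/H^(5/3)
Q^(2/3) = 253.42
H^(5/3) = 15.378
dT = 16.9 * 253.42 / 15.378 = 278.50 K

278.50 K


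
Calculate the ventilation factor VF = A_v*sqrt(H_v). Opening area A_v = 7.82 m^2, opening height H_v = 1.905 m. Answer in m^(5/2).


sqrt(H_v) = 1.3802
VF = 7.82 * 1.3802 = 10.793 m^(5/2)

10.793 m^(5/2)


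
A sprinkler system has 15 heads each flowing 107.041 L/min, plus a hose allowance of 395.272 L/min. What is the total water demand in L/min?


Sprinkler demand = 15 * 107.041 = 1605.615 L/min
Total = 1605.615 + 395.272 = 2000.887 L/min

2000.887 L/min


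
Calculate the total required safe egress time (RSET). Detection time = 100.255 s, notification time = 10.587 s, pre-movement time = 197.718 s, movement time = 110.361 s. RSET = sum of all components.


Total = 100.255 + 10.587 + 197.718 + 110.361 = 418.921 s

418.921 s


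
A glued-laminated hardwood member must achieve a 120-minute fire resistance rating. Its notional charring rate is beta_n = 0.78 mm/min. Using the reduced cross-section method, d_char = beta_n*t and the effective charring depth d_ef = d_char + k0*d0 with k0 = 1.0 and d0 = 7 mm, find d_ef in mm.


d_char = 0.78 * 120 = 93.6 mm
d_ef = 93.6 + 1.0*7 = 100.6 mm

100.6 mm


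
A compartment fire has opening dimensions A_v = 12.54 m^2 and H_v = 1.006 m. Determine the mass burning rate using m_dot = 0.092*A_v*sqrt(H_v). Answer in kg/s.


sqrt(H_v) = 1.0030
m_dot = 0.092 * 12.54 * 1.0030 = 1.1571 kg/s

1.1571 kg/s


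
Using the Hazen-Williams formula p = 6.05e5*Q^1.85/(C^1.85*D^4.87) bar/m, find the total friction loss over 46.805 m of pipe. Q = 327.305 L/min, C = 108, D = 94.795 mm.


Q^1.85 = 44943
C^1.85 = 5778.8
D^4.87 = 4.2359e+09
p/m = 0.0011108 bar/m
p_total = 0.0011108 * 46.805 = 0.051991 bar

0.051991 bar


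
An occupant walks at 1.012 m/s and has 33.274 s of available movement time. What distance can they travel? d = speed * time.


d = 1.012 * 33.274 = 33.673 m

33.673 m


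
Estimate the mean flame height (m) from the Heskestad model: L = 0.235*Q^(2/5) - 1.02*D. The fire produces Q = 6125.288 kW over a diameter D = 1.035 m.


Q^(2/5) = 32.723
0.235 * Q^(2/5) = 7.6899
1.02 * D = 1.0557
L = 6.6342 m

6.6342 m


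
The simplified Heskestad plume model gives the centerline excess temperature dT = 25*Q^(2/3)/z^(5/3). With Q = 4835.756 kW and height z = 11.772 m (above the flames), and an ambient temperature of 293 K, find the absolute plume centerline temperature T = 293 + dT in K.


Q^(2/3) = 285.96
z^(5/3) = 60.919
dT = 25 * 285.96 / 60.919 = 117.35 K
T = 293 + 117.35 = 410.35 K

410.35 K


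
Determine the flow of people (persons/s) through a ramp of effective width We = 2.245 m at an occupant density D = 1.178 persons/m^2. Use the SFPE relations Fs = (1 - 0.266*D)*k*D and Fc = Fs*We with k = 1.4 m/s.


1 - 0.266*D = 1 - 0.266*1.178 = 0.68665
Fs = 0.68665 * 1.4 * 1.178 = 1.1324 persons/(s*m)
Fc = 1.1324 * 2.245 = 2.5423 persons/s

2.5423 persons/s


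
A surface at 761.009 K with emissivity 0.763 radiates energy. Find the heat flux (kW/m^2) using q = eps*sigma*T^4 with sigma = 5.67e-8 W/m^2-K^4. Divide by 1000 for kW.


T^4 = 3.3540e+11
q = 0.763 * 5.67e-8 * 3.3540e+11 / 1000 = 14.510 kW/m^2

14.510 kW/m^2


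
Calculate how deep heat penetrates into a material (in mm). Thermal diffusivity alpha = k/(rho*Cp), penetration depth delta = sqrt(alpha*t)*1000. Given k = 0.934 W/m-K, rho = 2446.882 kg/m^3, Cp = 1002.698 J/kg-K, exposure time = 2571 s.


alpha = 0.934 / (2446.882 * 1002.698) = 3.8068e-07 m^2/s
alpha * t = 0.00097874
delta = sqrt(0.00097874) * 1000 = 31.285 mm

31.285 mm


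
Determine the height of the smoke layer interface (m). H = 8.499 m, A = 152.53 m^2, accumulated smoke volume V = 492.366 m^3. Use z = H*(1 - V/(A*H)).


V/(A*H) = 0.37981
1 - 0.37981 = 0.62019
z = 8.499 * 0.62019 = 5.2710 m

5.2710 m


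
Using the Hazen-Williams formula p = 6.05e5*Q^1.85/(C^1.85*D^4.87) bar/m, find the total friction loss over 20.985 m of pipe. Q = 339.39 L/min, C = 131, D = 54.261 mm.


Q^1.85 = 48061
C^1.85 = 8259.5
D^4.87 = 2.7987e+08
p/m = 0.012579 bar/m
p_total = 0.012579 * 20.985 = 0.26397 bar

0.26397 bar


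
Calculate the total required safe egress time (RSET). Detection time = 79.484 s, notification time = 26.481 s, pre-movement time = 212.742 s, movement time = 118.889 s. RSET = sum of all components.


Total = 79.484 + 26.481 + 212.742 + 118.889 = 437.596 s

437.596 s


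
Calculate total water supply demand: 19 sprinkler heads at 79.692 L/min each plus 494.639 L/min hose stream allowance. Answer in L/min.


Sprinkler demand = 19 * 79.692 = 1514.148 L/min
Total = 1514.148 + 494.639 = 2008.787 L/min

2008.787 L/min


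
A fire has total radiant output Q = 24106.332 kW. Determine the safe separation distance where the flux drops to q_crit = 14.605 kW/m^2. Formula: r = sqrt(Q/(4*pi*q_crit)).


4*pi*q_crit = 183.53
Q/(4*pi*q_crit) = 131.35
r = sqrt(131.35) = 11.461 m

11.461 m


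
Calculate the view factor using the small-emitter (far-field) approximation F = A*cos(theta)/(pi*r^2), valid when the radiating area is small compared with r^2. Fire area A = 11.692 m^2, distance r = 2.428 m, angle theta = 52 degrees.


cos(52 deg) = 0.61566
pi*r^2 = 18.520
F = 11.692 * 0.61566 / 18.520 = 0.38867

0.38867


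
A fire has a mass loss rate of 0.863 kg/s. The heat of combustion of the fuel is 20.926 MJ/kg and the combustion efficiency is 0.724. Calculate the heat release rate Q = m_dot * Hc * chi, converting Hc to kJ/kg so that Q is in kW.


Hc = 20.926 MJ/kg = 20.926 * 1000 kJ/kg = 20926 kJ/kg
Q = 0.863 kg/s * 20926 kJ/kg * 0.724 = 13075 kW

13075 kW


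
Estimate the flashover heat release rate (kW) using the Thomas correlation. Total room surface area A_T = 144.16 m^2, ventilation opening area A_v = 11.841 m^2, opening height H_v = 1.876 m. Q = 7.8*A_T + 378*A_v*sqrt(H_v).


7.8*A_T = 1124.448
sqrt(H_v) = 1.3697
378*A_v*sqrt(H_v) = 6130.5
Q = 1124.448 + 6130.5 = 7255.0 kW

7255.0 kW


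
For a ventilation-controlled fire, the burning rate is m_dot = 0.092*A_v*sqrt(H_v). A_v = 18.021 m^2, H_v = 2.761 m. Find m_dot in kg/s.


sqrt(H_v) = 1.6616
m_dot = 0.092 * 18.021 * 1.6616 = 2.7549 kg/s

2.7549 kg/s


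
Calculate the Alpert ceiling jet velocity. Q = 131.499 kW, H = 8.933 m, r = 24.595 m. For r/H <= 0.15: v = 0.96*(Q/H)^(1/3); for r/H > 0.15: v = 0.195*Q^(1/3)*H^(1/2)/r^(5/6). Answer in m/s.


r/H = 24.595 / 8.933 = 2.7533
r/H > 0.15, so v = 0.195*Q^(1/3)*H^(1/2)/r^(5/6)
Q^(1/3) = 5.0852
H^(1/2) = 2.9888
r^(5/6) = 14.422
v = 0.195 * 5.0852 * 2.9888 / 14.422 = 0.20550 m/s

0.20550 m/s


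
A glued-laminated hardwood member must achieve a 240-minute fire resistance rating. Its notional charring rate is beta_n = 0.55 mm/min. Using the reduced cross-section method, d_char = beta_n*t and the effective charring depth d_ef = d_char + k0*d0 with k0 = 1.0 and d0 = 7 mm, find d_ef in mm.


d_char = 0.55 * 240 = 132 mm
d_ef = 132 + 1.0*7 = 139 mm

139 mm


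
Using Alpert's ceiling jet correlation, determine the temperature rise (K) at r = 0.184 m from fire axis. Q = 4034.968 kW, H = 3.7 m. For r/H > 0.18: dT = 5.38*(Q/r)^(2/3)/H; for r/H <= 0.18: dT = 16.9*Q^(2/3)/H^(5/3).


r/H = 0.184 / 3.7 = 0.049730
r/H <= 0.18, so dT = 16.9*Q^(2/3)/H^(5/3)
Q^(2/3) = 253.45
H^(5/3) = 8.8512
dT = 16.9 * 253.45 / 8.8512 = 483.92 K

483.92 K


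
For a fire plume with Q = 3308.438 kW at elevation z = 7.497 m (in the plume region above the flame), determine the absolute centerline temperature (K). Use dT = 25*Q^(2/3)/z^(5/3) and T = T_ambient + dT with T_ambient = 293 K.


Q^(2/3) = 222.03
z^(5/3) = 28.717
dT = 25 * 222.03 / 28.717 = 193.29 K
T = 293 + 193.29 = 486.29 K

486.29 K


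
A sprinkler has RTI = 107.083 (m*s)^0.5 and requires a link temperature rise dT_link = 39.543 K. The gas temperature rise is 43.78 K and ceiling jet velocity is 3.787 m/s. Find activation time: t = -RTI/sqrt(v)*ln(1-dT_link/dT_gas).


dT_link/dT_gas = 0.90322
ln(1 - 0.90322) = -2.3353
t = -107.083 / sqrt(3.787) * -2.3353 = 128.50 s

128.50 s


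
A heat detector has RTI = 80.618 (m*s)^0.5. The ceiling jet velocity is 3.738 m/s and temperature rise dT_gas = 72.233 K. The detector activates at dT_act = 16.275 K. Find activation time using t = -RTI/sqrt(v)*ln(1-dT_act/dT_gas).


dT_act/dT_gas = 0.22531
ln(1 - 0.22531) = -0.25530
t = -80.618 / sqrt(3.738) * -0.25530 = 10.645 s

10.645 s


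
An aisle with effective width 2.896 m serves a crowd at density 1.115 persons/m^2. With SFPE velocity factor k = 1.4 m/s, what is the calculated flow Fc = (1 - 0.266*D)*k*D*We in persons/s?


1 - 0.266*D = 1 - 0.266*1.115 = 0.70341
Fs = 0.70341 * 1.4 * 1.115 = 1.0980 persons/(s*m)
Fc = 1.0980 * 2.896 = 3.1799 persons/s

3.1799 persons/s


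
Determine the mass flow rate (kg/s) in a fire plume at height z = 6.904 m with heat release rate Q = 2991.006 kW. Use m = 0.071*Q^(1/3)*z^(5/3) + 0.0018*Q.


Q^(1/3) = 14.408
z^(5/3) = 25.032
First term = 0.071 * 14.408 * 25.032 = 25.607
Second term = 0.0018 * 2991.006 = 5.3838
m = 30.991 kg/s

30.991 kg/s


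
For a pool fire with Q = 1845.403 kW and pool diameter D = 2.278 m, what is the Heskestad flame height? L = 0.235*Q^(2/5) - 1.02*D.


Q^(2/5) = 20.251
0.235 * Q^(2/5) = 4.7589
1.02 * D = 2.3236
L = 2.4353 m

2.4353 m


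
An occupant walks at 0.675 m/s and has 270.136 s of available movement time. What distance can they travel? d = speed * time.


d = 0.675 * 270.136 = 182.34 m

182.34 m


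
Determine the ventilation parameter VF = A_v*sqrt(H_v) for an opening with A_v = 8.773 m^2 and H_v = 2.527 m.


sqrt(H_v) = 1.5897
VF = 8.773 * 1.5897 = 13.946 m^(5/2)

13.946 m^(5/2)


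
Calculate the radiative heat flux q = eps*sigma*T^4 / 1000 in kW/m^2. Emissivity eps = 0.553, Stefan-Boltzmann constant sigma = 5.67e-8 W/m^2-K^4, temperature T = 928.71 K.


T^4 = 7.4391e+11
q = 0.553 * 5.67e-8 * 7.4391e+11 / 1000 = 23.325 kW/m^2

23.325 kW/m^2


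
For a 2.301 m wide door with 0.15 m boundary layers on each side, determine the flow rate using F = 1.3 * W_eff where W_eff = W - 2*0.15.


W_eff = 2.301 - 0.30 = 2.001 m
F = 1.3 * 2.001 = 2.6013 persons/s

2.6013 persons/s


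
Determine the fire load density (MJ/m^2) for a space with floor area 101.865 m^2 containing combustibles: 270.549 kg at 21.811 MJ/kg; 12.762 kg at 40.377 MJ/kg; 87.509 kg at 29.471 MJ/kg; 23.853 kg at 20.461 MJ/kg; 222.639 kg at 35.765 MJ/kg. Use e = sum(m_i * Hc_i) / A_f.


Total energy = 270.549*21.811 + 12.762*40.377 + 87.509*29.471 + 23.853*20.461 + 222.639*35.765
= 5900.944 + 515.2913 + 2578.978 + 488.0562 + 7962.684
= 17445.95 MJ
e = 17445.95 / 101.865 = 171.27 MJ/m^2

171.27 MJ/m^2


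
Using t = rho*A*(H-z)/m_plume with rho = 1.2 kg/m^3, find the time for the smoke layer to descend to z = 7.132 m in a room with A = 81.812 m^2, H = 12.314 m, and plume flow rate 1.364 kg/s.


H - z = 5.182 m
t = 1.2 * 81.812 * 5.182 / 1.364 = 372.98 s

372.98 s


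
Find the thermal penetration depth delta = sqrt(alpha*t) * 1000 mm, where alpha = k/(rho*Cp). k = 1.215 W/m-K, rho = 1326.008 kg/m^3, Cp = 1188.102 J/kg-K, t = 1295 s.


alpha = 1.215 / (1326.008 * 1188.102) = 7.7122e-07 m^2/s
alpha * t = 0.00099873
delta = sqrt(0.00099873) * 1000 = 31.603 mm

31.603 mm


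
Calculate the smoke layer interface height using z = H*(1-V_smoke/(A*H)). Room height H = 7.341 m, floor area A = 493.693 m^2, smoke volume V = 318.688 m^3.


V/(A*H) = 0.087933
1 - 0.087933 = 0.91207
z = 7.341 * 0.91207 = 6.6955 m

6.6955 m


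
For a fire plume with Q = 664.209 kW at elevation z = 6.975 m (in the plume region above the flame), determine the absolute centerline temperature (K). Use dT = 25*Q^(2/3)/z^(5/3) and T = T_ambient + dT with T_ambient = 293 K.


Q^(2/3) = 76.127
z^(5/3) = 25.463
dT = 25 * 76.127 / 25.463 = 74.743 K
T = 293 + 74.743 = 367.74 K

367.74 K


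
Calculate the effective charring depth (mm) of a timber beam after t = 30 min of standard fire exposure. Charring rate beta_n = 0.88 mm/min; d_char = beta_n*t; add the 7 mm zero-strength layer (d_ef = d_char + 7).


d_char = 0.88 * 30 = 26.4 mm
d_ef = 26.4 + 1.0*7 = 33.4 mm

33.4 mm


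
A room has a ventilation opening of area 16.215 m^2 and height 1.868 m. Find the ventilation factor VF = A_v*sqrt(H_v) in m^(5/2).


sqrt(H_v) = 1.3667
VF = 16.215 * 1.3667 = 22.162 m^(5/2)

22.162 m^(5/2)


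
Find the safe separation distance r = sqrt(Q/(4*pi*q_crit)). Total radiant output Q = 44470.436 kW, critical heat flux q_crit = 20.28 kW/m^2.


4*pi*q_crit = 254.85
Q/(4*pi*q_crit) = 174.50
r = sqrt(174.50) = 13.210 m

13.210 m


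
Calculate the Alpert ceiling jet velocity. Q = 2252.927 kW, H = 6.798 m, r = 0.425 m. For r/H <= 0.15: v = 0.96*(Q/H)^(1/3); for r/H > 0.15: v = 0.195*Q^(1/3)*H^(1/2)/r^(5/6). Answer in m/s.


r/H = 0.425 / 6.798 = 0.062518
r/H <= 0.15, so v = 0.96*(Q/H)^(1/3)
Q/H = 331.41
(Q/H)^(1/3) = 6.9203
v = 0.96 * 6.9203 = 6.6434 m/s

6.6434 m/s


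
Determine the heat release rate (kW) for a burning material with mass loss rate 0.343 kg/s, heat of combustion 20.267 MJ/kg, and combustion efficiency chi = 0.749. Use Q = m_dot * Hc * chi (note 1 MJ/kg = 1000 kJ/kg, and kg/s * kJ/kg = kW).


Hc = 20.267 MJ/kg = 20.267 * 1000 kJ/kg = 20267 kJ/kg
Q = 0.343 kg/s * 20267 kJ/kg * 0.749 = 5206.7 kW

5206.7 kW


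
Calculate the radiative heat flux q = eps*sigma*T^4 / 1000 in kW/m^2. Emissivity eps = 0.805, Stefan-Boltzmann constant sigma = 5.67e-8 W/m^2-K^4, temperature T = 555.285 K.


T^4 = 9.5074e+10
q = 0.805 * 5.67e-8 * 9.5074e+10 / 1000 = 4.3395 kW/m^2

4.3395 kW/m^2


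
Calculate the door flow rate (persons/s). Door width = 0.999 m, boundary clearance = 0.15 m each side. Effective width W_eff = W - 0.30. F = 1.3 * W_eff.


W_eff = 0.999 - 0.30 = 0.699 m
F = 1.3 * 0.699 = 0.90870 persons/s

0.90870 persons/s


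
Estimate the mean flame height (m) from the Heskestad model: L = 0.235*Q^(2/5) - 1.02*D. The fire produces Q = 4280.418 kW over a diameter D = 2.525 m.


Q^(2/5) = 28.353
0.235 * Q^(2/5) = 6.6629
1.02 * D = 2.5755
L = 4.0874 m

4.0874 m


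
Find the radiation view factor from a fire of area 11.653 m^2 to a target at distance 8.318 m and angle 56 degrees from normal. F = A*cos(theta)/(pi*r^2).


cos(56 deg) = 0.55919
pi*r^2 = 217.36
F = 11.653 * 0.55919 / 217.36 = 0.029979

0.029979


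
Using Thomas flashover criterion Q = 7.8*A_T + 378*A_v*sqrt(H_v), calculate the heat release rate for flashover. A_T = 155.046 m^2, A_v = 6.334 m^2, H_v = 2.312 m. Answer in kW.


7.8*A_T = 1209.4
sqrt(H_v) = 1.5205
378*A_v*sqrt(H_v) = 3640.5
Q = 1209.4 + 3640.5 = 4849.9 kW

4849.9 kW


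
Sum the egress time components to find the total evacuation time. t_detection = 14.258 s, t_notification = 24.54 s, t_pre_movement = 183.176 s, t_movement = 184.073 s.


Total = 14.258 + 24.54 + 183.176 + 184.073 = 406.047 s

406.047 s


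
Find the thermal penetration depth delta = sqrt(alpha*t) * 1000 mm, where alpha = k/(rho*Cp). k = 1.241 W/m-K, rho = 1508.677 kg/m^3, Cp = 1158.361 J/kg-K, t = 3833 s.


alpha = 1.241 / (1508.677 * 1158.361) = 7.1012e-07 m^2/s
alpha * t = 0.0027219
delta = sqrt(0.0027219) * 1000 = 52.172 mm

52.172 mm


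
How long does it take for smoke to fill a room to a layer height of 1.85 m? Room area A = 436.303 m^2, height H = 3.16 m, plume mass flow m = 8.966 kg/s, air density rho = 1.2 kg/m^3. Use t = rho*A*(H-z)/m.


H - z = 1.31 m
t = 1.2 * 436.303 * 1.31 / 8.966 = 76.497 s

76.497 s


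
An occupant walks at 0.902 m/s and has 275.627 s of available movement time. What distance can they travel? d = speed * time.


d = 0.902 * 275.627 = 248.62 m

248.62 m


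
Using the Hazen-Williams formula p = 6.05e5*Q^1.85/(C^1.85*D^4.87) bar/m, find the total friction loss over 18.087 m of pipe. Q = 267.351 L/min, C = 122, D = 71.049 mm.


Q^1.85 = 30910
C^1.85 = 7240.5
D^4.87 = 1.0401e+09
p/m = 0.0024832 bar/m
p_total = 0.0024832 * 18.087 = 0.044913 bar

0.044913 bar


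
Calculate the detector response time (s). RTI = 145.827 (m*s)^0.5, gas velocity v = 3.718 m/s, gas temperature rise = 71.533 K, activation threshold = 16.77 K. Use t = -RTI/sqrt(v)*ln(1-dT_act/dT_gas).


dT_act/dT_gas = 0.23444
ln(1 - 0.23444) = -0.26714
t = -145.827 / sqrt(3.718) * -0.26714 = 20.204 s

20.204 s


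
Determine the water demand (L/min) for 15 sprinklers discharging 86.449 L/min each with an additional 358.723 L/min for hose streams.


Sprinkler demand = 15 * 86.449 = 1296.735 L/min
Total = 1296.735 + 358.723 = 1655.458 L/min

1655.458 L/min


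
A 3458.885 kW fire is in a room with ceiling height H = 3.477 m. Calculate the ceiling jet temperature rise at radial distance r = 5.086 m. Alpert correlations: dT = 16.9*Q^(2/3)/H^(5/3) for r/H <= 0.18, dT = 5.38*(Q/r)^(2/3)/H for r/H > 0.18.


r/H = 5.086 / 3.477 = 1.4628
r/H > 0.18, so dT = 5.38*(Q/r)^(2/3)/H
Q/r = 680.08
(Q/r)^(2/3) = 77.334
dT = 5.38 * 77.334 / 3.477 = 119.66 K

119.66 K


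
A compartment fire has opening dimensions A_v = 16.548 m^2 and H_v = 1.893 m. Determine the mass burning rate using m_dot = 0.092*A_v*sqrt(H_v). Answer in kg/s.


sqrt(H_v) = 1.3759
m_dot = 0.092 * 16.548 * 1.3759 = 2.0946 kg/s

2.0946 kg/s


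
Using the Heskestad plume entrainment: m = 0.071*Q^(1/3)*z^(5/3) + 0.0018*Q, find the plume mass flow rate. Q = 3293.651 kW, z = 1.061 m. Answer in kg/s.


Q^(1/3) = 14.879
z^(5/3) = 1.1037
First term = 0.071 * 14.879 * 1.1037 = 1.1659
Second term = 0.0018 * 3293.651 = 5.9286
m = 7.0945 kg/s

7.0945 kg/s


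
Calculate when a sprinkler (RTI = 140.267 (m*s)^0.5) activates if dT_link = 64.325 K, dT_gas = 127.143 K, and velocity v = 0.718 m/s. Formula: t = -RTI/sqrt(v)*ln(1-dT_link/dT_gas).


dT_link/dT_gas = 0.50593
ln(1 - 0.50593) = -0.70507
t = -140.267 / sqrt(0.718) * -0.70507 = 116.71 s

116.71 s


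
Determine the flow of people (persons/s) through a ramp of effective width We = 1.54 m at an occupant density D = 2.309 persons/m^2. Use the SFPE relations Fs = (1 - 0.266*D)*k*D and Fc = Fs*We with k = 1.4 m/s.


1 - 0.266*D = 1 - 0.266*2.309 = 0.38581
Fs = 0.38581 * 1.4 * 2.309 = 1.2472 persons/(s*m)
Fc = 1.2472 * 1.54 = 1.9206 persons/s

1.9206 persons/s


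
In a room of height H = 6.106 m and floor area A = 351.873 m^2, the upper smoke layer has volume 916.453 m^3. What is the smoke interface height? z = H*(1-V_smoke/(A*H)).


V/(A*H) = 0.42655
1 - 0.42655 = 0.57345
z = 6.106 * 0.57345 = 3.5015 m

3.5015 m


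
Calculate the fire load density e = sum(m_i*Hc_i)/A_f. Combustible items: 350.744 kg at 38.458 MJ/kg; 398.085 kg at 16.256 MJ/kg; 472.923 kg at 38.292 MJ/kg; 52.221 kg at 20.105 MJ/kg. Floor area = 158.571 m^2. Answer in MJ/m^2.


Total energy = 350.744*38.458 + 398.085*16.256 + 472.923*38.292 + 52.221*20.105
= 13488.91 + 6471.270 + 18109.17 + 1049.903
= 39119.25 MJ
e = 39119.25 / 158.571 = 246.70 MJ/m^2

246.70 MJ/m^2


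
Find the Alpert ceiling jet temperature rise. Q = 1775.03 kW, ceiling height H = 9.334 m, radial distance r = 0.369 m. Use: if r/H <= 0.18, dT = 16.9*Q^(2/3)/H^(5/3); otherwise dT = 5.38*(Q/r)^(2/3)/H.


r/H = 0.369 / 9.334 = 0.039533
r/H <= 0.18, so dT = 16.9*Q^(2/3)/H^(5/3)
Q^(2/3) = 146.60
H^(5/3) = 41.379
dT = 16.9 * 146.60 / 41.379 = 59.875 K

59.875 K


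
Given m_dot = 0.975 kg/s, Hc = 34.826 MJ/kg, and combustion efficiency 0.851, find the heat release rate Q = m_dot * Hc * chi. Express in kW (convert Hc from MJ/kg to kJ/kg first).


Hc = 34.826 MJ/kg = 34.826 * 1000 kJ/kg = 34826 kJ/kg
Q = 0.975 kg/s * 34826 kJ/kg * 0.851 = 28896 kW

28896 kW


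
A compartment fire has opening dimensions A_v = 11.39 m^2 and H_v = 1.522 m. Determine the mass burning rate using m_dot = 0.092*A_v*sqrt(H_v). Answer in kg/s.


sqrt(H_v) = 1.2337
m_dot = 0.092 * 11.39 * 1.2337 = 1.2928 kg/s

1.2928 kg/s


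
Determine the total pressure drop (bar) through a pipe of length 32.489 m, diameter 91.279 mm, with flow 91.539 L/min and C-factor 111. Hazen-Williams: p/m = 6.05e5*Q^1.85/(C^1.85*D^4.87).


Q^1.85 = 4255.7
C^1.85 = 6079.2
D^4.87 = 3.5238e+09
p/m = 0.00012019 bar/m
p_total = 0.00012019 * 32.489 = 0.0039049 bar

0.0039049 bar


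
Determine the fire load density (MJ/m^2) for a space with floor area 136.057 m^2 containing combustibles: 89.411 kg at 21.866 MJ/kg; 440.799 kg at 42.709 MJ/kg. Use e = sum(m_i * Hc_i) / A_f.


Total energy = 89.411*21.866 + 440.799*42.709
= 1955.061 + 18826.08
= 20781.15 MJ
e = 20781.15 / 136.057 = 152.74 MJ/m^2

152.74 MJ/m^2


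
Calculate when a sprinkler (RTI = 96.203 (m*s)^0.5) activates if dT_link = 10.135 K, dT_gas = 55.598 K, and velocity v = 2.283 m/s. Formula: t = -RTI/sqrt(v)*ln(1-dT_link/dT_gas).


dT_link/dT_gas = 0.18229
ln(1 - 0.18229) = -0.20125
t = -96.203 / sqrt(2.283) * -0.20125 = 12.814 s

12.814 s


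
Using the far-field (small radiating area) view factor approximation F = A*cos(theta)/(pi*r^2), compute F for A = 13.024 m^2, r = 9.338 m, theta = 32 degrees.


cos(32 deg) = 0.84805
pi*r^2 = 273.94
F = 13.024 * 0.84805 / 273.94 = 0.040319

0.040319


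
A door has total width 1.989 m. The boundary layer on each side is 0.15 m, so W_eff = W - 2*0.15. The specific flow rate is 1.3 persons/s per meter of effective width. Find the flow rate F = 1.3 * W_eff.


W_eff = 1.989 - 0.30 = 1.689 m
F = 1.3 * 1.689 = 2.1957 persons/s

2.1957 persons/s


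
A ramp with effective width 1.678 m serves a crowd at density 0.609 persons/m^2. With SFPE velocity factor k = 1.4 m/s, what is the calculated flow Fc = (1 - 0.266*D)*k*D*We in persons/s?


1 - 0.266*D = 1 - 0.266*0.609 = 0.83801
Fs = 0.83801 * 1.4 * 0.609 = 0.71448 persons/(s*m)
Fc = 0.71448 * 1.678 = 1.1989 persons/s

1.1989 persons/s


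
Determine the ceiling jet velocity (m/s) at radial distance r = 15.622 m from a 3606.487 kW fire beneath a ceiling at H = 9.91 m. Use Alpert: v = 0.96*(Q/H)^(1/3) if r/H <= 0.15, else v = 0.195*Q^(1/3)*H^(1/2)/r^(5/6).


r/H = 15.622 / 9.91 = 1.5764
r/H > 0.15, so v = 0.195*Q^(1/3)*H^(1/2)/r^(5/6)
Q^(1/3) = 15.335
H^(1/2) = 3.1480
r^(5/6) = 9.8805
v = 0.195 * 15.335 * 3.1480 / 9.8805 = 0.95276 m/s

0.95276 m/s


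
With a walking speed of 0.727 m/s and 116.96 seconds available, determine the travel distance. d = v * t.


d = 0.727 * 116.96 = 85.030 m

85.030 m


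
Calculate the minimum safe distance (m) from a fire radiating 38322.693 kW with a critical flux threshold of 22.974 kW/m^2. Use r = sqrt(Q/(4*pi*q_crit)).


4*pi*q_crit = 288.70
Q/(4*pi*q_crit) = 132.74
r = sqrt(132.74) = 11.521 m

11.521 m


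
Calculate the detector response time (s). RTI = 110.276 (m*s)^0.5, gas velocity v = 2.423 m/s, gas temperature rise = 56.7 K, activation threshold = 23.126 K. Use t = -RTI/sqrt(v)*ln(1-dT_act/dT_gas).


dT_act/dT_gas = 0.40787
ln(1 - 0.40787) = -0.52402
t = -110.276 / sqrt(2.423) * -0.52402 = 37.124 s

37.124 s


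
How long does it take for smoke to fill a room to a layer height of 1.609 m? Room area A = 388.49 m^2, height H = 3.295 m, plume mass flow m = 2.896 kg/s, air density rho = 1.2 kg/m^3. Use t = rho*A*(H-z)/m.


H - z = 1.686 m
t = 1.2 * 388.49 * 1.686 / 2.896 = 271.41 s

271.41 s
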